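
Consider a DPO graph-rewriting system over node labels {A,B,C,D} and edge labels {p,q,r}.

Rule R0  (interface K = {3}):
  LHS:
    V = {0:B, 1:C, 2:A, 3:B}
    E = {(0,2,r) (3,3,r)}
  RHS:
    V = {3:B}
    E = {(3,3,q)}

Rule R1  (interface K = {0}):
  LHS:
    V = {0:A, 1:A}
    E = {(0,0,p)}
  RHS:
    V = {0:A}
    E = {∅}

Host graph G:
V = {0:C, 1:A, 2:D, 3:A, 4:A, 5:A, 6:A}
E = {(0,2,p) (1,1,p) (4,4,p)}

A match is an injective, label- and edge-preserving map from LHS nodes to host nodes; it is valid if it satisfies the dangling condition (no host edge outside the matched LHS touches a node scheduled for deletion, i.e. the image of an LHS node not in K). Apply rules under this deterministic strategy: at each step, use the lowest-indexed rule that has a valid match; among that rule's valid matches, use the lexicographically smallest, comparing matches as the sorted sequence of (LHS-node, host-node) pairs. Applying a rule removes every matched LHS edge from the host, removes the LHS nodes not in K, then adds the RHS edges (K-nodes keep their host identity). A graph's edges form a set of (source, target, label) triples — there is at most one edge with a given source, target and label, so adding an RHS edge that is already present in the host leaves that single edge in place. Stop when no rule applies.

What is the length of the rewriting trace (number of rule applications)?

Answer: 2

Derivation:
[0] host  ⇒  7 nodes, 3 edges  {0-p->2 1-p->1 4-p->4}
[1] R1 @ {0↦1, 1↦3}  ⇒  6 nodes, 2 edges  {0-p->2 4-p->4}
[2] R1 @ {0↦4, 1↦1}  ⇒  5 nodes, 1 edges  {0-p->2}
final graph: no rule applies after step 2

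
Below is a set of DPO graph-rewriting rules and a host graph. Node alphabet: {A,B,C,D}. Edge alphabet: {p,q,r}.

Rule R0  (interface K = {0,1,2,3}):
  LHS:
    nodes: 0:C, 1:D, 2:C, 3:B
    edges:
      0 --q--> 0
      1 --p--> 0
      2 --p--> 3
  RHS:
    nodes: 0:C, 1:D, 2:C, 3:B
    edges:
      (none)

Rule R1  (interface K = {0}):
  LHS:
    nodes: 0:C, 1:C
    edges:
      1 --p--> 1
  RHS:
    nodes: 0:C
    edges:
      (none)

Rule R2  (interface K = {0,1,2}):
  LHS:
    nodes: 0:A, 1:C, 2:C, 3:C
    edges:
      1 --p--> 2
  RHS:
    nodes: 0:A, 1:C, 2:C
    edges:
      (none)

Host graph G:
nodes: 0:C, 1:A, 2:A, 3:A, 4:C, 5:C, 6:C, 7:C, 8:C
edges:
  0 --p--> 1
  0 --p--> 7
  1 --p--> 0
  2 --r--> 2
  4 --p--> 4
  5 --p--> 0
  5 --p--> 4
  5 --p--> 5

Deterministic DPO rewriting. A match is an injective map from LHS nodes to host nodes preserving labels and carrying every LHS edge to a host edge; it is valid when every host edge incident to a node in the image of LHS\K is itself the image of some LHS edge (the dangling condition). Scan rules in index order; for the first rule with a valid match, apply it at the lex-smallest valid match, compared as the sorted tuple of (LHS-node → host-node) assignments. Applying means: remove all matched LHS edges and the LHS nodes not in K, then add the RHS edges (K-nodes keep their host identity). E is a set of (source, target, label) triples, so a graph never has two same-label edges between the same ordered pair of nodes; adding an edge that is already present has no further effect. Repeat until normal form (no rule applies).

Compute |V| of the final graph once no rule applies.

Answer: 4

Steps:
start.  V:9 E:8  edges: 0-p->1 0-p->7 1-p->0 2-r->2 4-p->4 5-p->0 5-p->4 5-p->5
1. fire R2 via {0↦1, 1↦0, 2↦7, 3↦6}  →  V:8 E:7  edges: 0-p->1 1-p->0 2-r->2 4-p->4 5-p->0 5-p->4 5-p->5
2. fire R2 via {0↦1, 1↦5, 2↦0, 3↦7}  →  V:7 E:6  edges: 0-p->1 1-p->0 2-r->2 4-p->4 5-p->4 5-p->5
3. fire R2 via {0↦1, 1↦5, 2↦4, 3↦8}  →  V:6 E:5  edges: 0-p->1 1-p->0 2-r->2 4-p->4 5-p->5
4. fire R1 via {0↦0, 1↦4}  →  V:5 E:4  edges: 0-p->1 1-p->0 2-r->2 5-p->5
5. fire R1 via {0↦0, 1↦5}  →  V:4 E:3  edges: 0-p->1 1-p->0 2-r->2
final graph: no rule applies after step 5
NF nodes: {0:C, 1:A, 2:A, 3:A}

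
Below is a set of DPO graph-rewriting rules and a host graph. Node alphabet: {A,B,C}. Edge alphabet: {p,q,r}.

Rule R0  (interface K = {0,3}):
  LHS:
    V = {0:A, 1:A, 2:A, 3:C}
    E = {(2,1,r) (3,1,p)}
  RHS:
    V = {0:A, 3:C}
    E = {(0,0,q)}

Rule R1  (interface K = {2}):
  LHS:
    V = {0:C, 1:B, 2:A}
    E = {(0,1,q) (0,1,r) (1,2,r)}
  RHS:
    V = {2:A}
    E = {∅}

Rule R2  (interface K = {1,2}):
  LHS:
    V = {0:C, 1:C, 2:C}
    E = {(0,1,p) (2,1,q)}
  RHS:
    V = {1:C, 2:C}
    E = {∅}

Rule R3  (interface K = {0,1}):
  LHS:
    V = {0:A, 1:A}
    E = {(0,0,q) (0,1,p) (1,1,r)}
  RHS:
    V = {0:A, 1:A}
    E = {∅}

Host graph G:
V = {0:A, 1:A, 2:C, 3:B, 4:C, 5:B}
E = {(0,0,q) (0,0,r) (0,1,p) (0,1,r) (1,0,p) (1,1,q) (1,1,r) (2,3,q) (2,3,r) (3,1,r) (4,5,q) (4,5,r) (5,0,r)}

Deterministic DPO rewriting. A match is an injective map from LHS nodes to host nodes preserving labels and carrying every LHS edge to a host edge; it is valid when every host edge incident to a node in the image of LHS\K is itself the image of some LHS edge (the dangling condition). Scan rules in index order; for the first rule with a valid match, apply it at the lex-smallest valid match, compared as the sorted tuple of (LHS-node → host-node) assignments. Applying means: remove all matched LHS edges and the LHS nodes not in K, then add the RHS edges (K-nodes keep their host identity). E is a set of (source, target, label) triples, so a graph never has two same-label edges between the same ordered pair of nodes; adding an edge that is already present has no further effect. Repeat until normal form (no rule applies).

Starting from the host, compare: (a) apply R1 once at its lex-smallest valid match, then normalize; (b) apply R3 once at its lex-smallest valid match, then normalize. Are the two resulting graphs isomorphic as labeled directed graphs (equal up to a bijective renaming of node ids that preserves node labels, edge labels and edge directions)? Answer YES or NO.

branch R1-first: apply at {0↦2, 1↦3, 2↦1} → |E|=10, then 3 more step(s) → NF |V|=2 |E|=1 V={0:A, 1:A} E=0-r->1
branch R3-first: apply at {0↦0, 1↦1} → |E|=10, then 3 more step(s) → NF |V|=2 |E|=1 V={0:A, 1:A} E=0-r->1
graphs isomorphic (equal up to label-preserving node renaming)

Answer: YES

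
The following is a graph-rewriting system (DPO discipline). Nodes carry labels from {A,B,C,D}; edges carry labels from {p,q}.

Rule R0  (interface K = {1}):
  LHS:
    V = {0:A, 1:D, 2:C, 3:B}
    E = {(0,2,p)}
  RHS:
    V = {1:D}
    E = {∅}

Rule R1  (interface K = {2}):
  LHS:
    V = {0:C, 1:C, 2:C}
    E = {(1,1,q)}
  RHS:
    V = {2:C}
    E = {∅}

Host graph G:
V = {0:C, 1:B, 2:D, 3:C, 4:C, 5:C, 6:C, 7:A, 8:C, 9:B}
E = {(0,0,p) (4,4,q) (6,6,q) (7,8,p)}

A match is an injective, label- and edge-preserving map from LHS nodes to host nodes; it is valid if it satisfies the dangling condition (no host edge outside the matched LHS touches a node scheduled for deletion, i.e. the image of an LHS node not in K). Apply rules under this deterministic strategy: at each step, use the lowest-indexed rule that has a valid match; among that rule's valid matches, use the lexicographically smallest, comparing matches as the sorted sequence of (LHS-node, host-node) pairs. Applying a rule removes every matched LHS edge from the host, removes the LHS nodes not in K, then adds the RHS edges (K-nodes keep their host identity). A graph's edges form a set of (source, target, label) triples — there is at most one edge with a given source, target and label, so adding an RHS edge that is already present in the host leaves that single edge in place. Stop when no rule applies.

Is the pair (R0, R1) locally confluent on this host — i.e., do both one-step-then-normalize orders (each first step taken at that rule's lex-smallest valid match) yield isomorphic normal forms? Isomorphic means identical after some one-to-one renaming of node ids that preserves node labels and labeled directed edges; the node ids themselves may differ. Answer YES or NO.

Answer: YES

Steps:
branch R0-first: apply at {0↦7, 1↦2, 2↦8, 3↦1} → |E|=3, then 2 more step(s) → NF |V|=3 |E|=1 V={0:C, 2:D, 9:B} E=0-p->0
branch R1-first: apply at {0↦3, 1↦4, 2↦0} → |E|=3, then 2 more step(s) → NF |V|=3 |E|=1 V={0:C, 2:D, 9:B} E=0-p->0
graphs isomorphic (equal up to label-preserving node renaming)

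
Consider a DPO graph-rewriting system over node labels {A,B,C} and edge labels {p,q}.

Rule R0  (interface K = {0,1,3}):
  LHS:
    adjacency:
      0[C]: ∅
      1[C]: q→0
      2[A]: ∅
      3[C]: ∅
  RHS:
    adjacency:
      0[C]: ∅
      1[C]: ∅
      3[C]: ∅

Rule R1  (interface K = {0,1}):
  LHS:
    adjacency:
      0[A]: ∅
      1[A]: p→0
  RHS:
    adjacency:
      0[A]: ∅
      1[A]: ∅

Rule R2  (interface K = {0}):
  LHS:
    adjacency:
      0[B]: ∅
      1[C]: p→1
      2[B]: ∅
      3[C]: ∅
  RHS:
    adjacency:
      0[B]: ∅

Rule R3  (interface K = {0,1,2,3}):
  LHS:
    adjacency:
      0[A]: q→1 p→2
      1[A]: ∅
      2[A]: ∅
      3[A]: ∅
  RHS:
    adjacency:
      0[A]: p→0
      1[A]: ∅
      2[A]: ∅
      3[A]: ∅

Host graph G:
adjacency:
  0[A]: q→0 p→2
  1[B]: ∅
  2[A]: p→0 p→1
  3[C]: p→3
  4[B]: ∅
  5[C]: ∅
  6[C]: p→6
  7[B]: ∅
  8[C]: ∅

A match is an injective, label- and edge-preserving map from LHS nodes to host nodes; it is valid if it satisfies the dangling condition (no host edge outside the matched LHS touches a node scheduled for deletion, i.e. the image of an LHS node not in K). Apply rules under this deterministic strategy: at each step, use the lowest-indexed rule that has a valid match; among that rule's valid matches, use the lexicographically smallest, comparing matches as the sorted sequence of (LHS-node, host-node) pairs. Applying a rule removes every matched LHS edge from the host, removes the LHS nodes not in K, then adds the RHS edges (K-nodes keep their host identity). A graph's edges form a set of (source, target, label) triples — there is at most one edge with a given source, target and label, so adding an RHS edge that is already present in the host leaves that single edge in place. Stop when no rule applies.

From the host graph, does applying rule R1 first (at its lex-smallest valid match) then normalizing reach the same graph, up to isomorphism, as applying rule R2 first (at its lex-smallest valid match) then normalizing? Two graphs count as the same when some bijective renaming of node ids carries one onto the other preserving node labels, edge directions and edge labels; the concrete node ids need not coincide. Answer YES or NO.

Answer: YES

Rewrite trace:
branch R1-first: apply at {0↦0, 1↦2} → |E|=5, then 3 more step(s) → NF |V|=3 |E|=2 V={0:A, 1:B, 2:A} E=0-q->0 2-p->1
branch R2-first: apply at {0↦1, 1↦3, 2↦4, 3↦5} → |E|=5, then 3 more step(s) → NF |V|=3 |E|=2 V={0:A, 1:B, 2:A} E=0-q->0 2-p->1
graphs isomorphic (equal up to label-preserving node renaming)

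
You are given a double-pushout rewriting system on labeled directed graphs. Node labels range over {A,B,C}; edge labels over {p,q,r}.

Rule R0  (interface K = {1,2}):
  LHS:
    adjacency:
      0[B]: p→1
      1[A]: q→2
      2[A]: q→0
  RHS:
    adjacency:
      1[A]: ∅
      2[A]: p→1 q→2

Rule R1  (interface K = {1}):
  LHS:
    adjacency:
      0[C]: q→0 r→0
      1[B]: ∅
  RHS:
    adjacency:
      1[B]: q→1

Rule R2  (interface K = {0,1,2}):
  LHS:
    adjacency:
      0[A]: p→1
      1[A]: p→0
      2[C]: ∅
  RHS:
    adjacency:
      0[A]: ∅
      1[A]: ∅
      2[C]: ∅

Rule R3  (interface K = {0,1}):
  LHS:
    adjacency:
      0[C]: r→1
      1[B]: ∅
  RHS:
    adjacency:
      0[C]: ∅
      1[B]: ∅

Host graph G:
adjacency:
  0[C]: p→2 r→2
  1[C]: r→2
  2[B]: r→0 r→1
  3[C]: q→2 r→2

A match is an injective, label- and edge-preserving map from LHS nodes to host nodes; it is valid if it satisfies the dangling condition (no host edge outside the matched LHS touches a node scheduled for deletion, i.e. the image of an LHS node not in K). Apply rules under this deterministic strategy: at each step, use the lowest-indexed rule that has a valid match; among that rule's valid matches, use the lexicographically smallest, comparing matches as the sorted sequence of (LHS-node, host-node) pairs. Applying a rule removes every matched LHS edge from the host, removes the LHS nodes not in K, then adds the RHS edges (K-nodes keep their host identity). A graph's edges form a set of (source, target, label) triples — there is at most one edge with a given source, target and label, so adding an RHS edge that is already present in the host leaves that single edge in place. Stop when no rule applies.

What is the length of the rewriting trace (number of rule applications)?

Answer: 3

Rewrite trace:
[0] host  ⇒  4 nodes, 7 edges  {0-p->2 0-r->2 1-r->2 2-r->0 2-r->1 3-q->2 3-r->2}
[1] R3 @ {0↦0, 1↦2}  ⇒  4 nodes, 6 edges  {0-p->2 1-r->2 2-r->0 2-r->1 3-q->2 3-r->2}
[2] R3 @ {0↦1, 1↦2}  ⇒  4 nodes, 5 edges  {0-p->2 2-r->0 2-r->1 3-q->2 3-r->2}
[3] R3 @ {0↦3, 1↦2}  ⇒  4 nodes, 4 edges  {0-p->2 2-r->0 2-r->1 3-q->2}
halt: no rule applies after step 3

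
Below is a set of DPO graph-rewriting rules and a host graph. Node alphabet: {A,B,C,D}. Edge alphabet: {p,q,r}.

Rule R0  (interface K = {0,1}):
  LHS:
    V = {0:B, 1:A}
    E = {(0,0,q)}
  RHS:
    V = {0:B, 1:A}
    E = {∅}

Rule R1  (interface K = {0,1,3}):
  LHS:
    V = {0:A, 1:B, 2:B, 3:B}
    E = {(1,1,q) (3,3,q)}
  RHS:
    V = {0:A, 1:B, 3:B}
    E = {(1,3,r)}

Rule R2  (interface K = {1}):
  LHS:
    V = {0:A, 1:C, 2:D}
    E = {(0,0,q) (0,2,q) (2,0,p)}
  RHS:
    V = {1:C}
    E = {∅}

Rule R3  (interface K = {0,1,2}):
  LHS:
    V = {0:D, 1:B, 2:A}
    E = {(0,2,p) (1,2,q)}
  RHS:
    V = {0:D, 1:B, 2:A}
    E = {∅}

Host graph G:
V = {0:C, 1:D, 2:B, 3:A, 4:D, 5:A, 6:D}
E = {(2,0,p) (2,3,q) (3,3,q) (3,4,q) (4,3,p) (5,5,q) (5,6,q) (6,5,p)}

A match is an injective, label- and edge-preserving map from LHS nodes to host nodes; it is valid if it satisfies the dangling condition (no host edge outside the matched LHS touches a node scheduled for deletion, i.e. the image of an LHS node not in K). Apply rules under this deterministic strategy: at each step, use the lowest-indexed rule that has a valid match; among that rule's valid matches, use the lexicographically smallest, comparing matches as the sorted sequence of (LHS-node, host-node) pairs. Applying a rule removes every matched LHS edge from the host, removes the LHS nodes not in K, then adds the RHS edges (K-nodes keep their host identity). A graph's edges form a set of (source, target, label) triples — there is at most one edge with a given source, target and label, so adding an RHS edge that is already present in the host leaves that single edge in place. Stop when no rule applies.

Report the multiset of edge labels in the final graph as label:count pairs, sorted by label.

Answer: p:1 q:2

Steps:
[0] host  ⇒  7 nodes, 8 edges  {2-p->0 2-q->3 3-q->3 3-q->4 4-p->3 5-q->5 5-q->6 6-p->5}
[1] R2 @ {0↦5, 1↦0, 2↦6}  ⇒  5 nodes, 5 edges  {2-p->0 2-q->3 3-q->3 3-q->4 4-p->3}
[2] R3 @ {0↦4, 1↦2, 2↦3}  ⇒  5 nodes, 3 edges  {2-p->0 3-q->3 3-q->4}
final graph: no rule applies after step 2
NF edges: [(2, 0, 'p'), (3, 3, 'q'), (3, 4, 'q')]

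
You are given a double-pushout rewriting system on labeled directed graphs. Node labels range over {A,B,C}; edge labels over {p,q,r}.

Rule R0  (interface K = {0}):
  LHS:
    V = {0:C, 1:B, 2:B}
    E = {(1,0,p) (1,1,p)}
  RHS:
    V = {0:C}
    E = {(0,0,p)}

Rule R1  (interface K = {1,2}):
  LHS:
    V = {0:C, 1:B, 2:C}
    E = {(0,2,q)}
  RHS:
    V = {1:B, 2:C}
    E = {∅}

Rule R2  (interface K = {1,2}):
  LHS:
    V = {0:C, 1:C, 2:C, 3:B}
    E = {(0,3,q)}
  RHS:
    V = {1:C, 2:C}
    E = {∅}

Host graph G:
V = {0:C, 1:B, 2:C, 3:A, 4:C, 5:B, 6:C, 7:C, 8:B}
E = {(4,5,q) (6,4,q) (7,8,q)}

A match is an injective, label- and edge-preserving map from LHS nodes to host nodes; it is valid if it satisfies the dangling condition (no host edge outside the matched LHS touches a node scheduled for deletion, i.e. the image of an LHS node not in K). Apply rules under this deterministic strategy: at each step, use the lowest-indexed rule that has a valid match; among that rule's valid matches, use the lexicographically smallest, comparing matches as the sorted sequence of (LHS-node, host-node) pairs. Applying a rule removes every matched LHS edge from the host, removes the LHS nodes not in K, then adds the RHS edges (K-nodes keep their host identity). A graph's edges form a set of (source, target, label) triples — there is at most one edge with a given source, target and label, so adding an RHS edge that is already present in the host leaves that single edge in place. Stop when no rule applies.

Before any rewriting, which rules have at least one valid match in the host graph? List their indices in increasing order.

R0: no valid match — LHS pattern not found
R1: 3 valid matches — {0↦6, 1↦1, 2↦4}, {0↦6, 1↦5, 2↦4}, {0↦6, 1↦8, 2↦4}
R2: 12 valid matches — {0↦7, 1↦0, 2↦2, 3↦8}, {0↦7, 1↦0, 2↦4, 3↦8}, {0↦7, 1↦0, 2↦6, 3↦8} (+9 more)

Answer: [R1,R2]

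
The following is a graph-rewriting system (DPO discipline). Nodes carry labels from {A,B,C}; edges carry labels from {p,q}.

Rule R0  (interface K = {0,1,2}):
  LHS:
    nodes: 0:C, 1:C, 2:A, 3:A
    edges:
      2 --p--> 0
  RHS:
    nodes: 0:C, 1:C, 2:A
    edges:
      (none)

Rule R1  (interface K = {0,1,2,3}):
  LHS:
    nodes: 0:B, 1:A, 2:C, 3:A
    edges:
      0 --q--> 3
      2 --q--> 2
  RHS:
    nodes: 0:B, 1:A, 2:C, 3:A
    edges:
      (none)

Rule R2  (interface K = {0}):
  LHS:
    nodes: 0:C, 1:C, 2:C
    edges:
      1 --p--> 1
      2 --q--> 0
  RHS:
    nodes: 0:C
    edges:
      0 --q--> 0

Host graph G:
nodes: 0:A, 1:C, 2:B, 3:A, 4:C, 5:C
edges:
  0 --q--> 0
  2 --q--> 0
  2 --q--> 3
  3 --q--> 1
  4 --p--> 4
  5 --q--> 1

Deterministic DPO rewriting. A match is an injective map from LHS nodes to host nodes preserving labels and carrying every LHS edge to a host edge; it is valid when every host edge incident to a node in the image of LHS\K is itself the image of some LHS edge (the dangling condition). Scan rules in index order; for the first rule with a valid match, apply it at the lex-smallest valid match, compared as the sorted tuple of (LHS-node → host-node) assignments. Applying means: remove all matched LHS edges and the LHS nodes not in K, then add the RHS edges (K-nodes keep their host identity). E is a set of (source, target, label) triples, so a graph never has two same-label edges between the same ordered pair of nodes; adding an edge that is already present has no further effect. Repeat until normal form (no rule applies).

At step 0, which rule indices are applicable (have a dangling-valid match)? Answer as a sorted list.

R0: no valid match — LHS pattern not found
R1: no valid match — LHS pattern not found
R2: 1 valid match — {0↦1, 1↦4, 2↦5}

Answer: [R2]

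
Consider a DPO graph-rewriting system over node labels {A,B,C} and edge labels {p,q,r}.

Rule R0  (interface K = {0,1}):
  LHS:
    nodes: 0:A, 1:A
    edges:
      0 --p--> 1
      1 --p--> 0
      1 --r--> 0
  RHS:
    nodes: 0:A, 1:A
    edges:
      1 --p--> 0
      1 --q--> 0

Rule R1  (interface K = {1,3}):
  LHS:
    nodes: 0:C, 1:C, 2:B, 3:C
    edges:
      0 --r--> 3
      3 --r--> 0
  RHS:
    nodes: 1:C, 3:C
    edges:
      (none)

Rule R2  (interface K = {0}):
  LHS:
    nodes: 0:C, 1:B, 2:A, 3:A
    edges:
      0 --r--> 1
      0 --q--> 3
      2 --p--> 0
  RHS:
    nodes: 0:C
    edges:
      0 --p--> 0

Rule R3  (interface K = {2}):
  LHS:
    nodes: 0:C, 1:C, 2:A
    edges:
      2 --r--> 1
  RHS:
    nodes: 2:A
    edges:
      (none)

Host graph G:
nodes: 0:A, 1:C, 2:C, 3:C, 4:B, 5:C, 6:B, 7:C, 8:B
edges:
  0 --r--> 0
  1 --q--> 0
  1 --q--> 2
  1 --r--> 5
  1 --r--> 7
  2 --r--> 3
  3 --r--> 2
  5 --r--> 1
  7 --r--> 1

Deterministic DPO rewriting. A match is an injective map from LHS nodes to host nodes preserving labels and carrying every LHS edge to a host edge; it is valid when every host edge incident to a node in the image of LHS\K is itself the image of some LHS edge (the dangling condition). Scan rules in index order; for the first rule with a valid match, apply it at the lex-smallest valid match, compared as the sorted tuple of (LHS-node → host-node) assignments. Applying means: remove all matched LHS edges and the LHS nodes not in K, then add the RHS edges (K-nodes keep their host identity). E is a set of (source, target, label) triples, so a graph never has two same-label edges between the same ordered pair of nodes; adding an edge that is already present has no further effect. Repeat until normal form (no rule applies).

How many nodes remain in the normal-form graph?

[0] host  ⇒  9 nodes, 9 edges  {0-r->0 1-q->0 1-q->2 1-r->5 1-r->7 2-r->3 3-r->2 5-r->1 7-r->1}
[1] R1 @ {0↦3, 1↦1, 2↦4, 3↦2}  ⇒  7 nodes, 7 edges  {0-r->0 1-q->0 1-q->2 1-r->5 1-r->7 5-r->1 7-r->1}
[2] R1 @ {0↦5, 1↦2, 2↦6, 3↦1}  ⇒  5 nodes, 5 edges  {0-r->0 1-q->0 1-q->2 1-r->7 7-r->1}
[3] R1 @ {0↦7, 1↦2, 2↦8, 3↦1}  ⇒  3 nodes, 3 edges  {0-r->0 1-q->0 1-q->2}
final graph: no rule applies after step 3
NF nodes: {0:A, 1:C, 2:C}

Answer: 3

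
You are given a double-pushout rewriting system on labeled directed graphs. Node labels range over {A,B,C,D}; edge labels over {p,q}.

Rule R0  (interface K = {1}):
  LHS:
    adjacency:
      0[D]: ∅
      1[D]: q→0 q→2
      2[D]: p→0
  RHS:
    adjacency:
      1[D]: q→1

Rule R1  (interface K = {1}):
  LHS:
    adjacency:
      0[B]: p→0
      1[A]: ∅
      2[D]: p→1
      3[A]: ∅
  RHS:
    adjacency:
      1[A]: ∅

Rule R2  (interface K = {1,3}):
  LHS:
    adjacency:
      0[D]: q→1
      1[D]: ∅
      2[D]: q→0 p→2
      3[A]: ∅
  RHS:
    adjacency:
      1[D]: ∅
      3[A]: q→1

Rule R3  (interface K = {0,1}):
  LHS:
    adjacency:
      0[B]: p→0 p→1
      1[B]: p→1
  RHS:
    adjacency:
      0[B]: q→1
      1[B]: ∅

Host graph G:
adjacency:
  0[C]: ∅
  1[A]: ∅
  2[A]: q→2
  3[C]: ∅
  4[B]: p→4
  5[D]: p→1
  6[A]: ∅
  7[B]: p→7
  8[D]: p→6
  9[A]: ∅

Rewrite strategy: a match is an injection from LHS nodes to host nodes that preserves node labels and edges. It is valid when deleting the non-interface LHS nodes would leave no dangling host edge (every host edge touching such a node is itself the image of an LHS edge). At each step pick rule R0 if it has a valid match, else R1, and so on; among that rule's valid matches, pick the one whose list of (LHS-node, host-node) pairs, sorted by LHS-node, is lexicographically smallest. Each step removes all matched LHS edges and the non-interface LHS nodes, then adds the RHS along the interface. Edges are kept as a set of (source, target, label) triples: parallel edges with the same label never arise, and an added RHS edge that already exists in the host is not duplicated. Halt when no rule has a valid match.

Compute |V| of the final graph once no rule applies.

Answer: 4

Derivation:
[0] host  ⇒  10 nodes, 5 edges  {2-q->2 4-p->4 5-p->1 7-p->7 8-p->6}
[1] R1 @ {0↦4, 1↦1, 2↦5, 3↦9}  ⇒  7 nodes, 3 edges  {2-q->2 7-p->7 8-p->6}
[2] R1 @ {0↦7, 1↦6, 2↦8, 3↦1}  ⇒  4 nodes, 1 edges  {2-q->2}
normal form: no rule applies after step 2
NF nodes: {0:C, 2:A, 3:C, 6:A}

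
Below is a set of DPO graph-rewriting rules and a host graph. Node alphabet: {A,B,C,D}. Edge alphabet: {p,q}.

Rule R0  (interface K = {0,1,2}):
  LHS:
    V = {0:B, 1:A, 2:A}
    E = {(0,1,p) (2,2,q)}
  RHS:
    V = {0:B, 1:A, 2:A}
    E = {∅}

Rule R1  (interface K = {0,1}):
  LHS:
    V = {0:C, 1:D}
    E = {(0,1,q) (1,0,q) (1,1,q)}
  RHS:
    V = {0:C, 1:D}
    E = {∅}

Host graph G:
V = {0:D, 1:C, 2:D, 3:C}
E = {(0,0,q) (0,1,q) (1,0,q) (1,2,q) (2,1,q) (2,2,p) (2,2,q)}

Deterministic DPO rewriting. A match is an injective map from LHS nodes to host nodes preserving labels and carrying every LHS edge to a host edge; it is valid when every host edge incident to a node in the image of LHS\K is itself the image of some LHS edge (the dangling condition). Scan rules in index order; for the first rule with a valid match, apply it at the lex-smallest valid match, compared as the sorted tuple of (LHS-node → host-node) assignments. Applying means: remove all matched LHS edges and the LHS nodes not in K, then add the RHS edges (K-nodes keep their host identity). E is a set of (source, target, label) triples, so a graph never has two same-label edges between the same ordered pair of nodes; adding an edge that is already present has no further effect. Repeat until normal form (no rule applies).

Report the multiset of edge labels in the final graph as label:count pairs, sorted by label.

Answer: p:1

Rewrite trace:
initial: |V|=4 |E|=7  E = 0-q->0 0-q->1 1-q->0 1-q->2 2-q->1 2-p->2 2-q->2
step 1: apply R1 at {0↦1, 1↦0}  → |V|=4 |E|=4  E = 1-q->2 2-q->1 2-p->2 2-q->2
step 2: apply R1 at {0↦1, 1↦2}  → |V|=4 |E|=1  E = 2-p->2
halt: no rule applies after step 2
NF edges: [(2, 2, 'p')]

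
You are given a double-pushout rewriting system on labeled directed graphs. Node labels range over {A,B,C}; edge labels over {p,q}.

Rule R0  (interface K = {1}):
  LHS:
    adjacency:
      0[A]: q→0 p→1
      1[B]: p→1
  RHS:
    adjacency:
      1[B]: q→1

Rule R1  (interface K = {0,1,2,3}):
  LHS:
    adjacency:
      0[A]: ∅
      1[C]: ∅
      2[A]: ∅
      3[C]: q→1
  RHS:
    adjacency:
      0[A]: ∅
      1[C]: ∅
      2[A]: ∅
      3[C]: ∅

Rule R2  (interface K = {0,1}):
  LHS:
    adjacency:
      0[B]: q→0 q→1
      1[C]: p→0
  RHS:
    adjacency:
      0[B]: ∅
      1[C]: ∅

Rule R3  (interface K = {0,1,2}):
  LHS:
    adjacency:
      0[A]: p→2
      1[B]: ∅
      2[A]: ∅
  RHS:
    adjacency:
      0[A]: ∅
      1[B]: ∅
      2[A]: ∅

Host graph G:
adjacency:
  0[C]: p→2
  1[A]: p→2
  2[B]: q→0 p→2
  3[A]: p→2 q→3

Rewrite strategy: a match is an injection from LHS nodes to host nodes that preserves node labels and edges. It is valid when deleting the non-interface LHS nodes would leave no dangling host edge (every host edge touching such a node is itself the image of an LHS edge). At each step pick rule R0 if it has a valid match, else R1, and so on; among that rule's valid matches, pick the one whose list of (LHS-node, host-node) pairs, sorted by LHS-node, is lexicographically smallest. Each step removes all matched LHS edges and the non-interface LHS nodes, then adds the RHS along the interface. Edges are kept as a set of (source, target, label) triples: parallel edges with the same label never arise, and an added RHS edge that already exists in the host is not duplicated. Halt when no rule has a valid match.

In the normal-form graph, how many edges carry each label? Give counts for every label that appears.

start.  V:4 E:6  edges: 0-p->2 1-p->2 2-q->0 2-p->2 3-p->2 3-q->3
1. fire R0 via {0↦3, 1↦2}  →  V:3 E:4  edges: 0-p->2 1-p->2 2-q->0 2-q->2
2. fire R2 via {0↦2, 1↦0}  →  V:3 E:1  edges: 1-p->2
final graph: no rule applies after step 2
NF edges: [(1, 2, 'p')]

Answer: p:1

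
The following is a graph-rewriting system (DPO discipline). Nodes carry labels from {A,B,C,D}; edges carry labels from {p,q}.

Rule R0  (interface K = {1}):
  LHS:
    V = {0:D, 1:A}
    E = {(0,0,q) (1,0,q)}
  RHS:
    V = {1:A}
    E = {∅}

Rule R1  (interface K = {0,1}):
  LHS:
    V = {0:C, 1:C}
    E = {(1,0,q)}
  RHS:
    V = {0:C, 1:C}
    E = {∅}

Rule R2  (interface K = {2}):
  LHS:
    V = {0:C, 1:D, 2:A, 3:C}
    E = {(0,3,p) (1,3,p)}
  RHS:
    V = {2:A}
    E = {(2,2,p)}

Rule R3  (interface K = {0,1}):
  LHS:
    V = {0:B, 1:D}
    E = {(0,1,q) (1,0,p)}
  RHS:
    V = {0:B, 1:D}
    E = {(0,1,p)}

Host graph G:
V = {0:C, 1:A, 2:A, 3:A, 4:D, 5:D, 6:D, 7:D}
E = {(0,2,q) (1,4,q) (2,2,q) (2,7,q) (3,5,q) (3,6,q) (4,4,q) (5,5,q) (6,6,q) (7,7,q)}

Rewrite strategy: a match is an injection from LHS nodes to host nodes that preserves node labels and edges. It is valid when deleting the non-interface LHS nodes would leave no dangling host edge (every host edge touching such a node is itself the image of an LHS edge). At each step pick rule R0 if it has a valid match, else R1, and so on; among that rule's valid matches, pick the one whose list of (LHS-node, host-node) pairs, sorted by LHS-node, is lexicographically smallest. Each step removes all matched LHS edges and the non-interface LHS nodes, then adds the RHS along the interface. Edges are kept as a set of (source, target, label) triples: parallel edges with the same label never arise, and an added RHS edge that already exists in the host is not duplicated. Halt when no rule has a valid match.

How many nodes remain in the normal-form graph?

start.  V:8 E:10  edges: 0-q->2 1-q->4 2-q->2 2-q->7 3-q->5 3-q->6 4-q->4 5-q->5 6-q->6 7-q->7
1. fire R0 via {0↦4, 1↦1}  →  V:7 E:8  edges: 0-q->2 2-q->2 2-q->7 3-q->5 3-q->6 5-q->5 6-q->6 7-q->7
2. fire R0 via {0↦5, 1↦3}  →  V:6 E:6  edges: 0-q->2 2-q->2 2-q->7 3-q->6 6-q->6 7-q->7
3. fire R0 via {0↦6, 1↦3}  →  V:5 E:4  edges: 0-q->2 2-q->2 2-q->7 7-q->7
4. fire R0 via {0↦7, 1↦2}  →  V:4 E:2  edges: 0-q->2 2-q->2
final graph: no rule applies after step 4
NF nodes: {0:C, 1:A, 2:A, 3:A}

Answer: 4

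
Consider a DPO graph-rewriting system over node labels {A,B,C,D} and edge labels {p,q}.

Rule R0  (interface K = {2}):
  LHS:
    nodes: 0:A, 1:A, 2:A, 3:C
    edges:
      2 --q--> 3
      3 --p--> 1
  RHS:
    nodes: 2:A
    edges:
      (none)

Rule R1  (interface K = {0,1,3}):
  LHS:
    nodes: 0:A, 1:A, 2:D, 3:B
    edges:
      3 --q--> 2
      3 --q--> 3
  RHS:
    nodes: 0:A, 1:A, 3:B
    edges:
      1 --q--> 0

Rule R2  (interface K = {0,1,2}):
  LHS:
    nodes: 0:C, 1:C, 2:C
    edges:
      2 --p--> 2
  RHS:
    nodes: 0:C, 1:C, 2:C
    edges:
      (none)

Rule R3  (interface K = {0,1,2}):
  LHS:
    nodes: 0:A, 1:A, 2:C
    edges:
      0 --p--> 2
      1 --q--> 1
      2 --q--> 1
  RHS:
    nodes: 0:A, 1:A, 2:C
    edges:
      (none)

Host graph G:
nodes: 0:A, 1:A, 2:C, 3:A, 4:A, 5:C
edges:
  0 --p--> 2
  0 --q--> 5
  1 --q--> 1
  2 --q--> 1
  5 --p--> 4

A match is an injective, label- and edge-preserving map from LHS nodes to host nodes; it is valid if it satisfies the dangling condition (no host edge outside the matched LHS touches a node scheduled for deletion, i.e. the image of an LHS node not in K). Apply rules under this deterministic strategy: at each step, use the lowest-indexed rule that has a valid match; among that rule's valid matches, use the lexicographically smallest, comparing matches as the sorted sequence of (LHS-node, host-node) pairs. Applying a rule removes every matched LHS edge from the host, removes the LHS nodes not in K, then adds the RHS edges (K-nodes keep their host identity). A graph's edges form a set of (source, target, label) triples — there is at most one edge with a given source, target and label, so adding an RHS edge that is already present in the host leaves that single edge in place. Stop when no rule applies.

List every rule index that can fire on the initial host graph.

Answer: [R0,R3]

Steps:
R0: 1 valid match — {0↦3, 1↦4, 2↦0, 3↦5}
R1: no valid match — LHS pattern not found
R2: no valid match — LHS pattern not found
R3: 1 valid match — {0↦0, 1↦1, 2↦2}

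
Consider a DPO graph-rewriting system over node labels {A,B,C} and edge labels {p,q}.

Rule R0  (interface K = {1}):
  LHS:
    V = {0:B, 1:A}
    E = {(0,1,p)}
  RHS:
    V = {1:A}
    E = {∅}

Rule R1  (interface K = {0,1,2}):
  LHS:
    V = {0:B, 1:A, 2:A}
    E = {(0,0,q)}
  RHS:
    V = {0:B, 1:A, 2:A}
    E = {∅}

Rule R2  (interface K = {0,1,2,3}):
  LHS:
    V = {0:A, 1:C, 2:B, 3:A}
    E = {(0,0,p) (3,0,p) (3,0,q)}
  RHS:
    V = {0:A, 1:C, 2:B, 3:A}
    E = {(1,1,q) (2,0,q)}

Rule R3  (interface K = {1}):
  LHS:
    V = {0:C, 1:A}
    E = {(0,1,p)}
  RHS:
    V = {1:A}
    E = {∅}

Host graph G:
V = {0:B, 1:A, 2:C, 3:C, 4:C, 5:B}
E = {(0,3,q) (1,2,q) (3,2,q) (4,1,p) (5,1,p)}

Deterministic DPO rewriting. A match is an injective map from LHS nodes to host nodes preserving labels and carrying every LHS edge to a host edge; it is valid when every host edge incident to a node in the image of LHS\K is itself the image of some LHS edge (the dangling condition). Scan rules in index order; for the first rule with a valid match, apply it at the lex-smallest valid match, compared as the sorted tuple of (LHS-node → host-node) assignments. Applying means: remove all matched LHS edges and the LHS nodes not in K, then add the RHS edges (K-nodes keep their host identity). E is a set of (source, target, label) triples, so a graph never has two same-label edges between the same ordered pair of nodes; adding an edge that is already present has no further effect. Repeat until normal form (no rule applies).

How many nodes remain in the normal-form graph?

Answer: 4

Rewrite trace:
[0] host  ⇒  6 nodes, 5 edges  {0-q->3 1-q->2 3-q->2 4-p->1 5-p->1}
[1] R0 @ {0↦5, 1↦1}  ⇒  5 nodes, 4 edges  {0-q->3 1-q->2 3-q->2 4-p->1}
[2] R3 @ {0↦4, 1↦1}  ⇒  4 nodes, 3 edges  {0-q->3 1-q->2 3-q->2}
normal form: no rule applies after step 2
NF nodes: {0:B, 1:A, 2:C, 3:C}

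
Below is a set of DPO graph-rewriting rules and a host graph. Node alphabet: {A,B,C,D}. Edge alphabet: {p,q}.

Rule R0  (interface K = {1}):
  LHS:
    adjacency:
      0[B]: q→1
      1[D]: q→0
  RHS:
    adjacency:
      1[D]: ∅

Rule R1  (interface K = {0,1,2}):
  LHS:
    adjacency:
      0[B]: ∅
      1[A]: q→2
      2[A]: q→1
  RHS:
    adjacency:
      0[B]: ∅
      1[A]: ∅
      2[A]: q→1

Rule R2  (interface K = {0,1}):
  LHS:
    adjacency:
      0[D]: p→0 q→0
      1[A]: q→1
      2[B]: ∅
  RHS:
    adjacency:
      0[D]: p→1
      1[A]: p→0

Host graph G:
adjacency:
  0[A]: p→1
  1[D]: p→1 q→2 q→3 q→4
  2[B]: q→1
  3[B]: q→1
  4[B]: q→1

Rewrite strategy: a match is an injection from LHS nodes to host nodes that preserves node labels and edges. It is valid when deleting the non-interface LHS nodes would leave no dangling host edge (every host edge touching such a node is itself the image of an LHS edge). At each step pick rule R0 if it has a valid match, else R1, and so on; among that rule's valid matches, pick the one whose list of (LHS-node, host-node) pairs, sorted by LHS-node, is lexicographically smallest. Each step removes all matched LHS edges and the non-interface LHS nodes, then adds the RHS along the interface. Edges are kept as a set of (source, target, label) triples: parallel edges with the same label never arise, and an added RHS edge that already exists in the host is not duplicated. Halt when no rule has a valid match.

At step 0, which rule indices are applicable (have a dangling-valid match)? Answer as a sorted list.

Answer: [R0]

Steps:
R0: 3 valid matches — {0↦2, 1↦1}, {0↦3, 1↦1}, {0↦4, 1↦1}
R1: no valid match — LHS pattern not found
R2: no valid match — LHS pattern not found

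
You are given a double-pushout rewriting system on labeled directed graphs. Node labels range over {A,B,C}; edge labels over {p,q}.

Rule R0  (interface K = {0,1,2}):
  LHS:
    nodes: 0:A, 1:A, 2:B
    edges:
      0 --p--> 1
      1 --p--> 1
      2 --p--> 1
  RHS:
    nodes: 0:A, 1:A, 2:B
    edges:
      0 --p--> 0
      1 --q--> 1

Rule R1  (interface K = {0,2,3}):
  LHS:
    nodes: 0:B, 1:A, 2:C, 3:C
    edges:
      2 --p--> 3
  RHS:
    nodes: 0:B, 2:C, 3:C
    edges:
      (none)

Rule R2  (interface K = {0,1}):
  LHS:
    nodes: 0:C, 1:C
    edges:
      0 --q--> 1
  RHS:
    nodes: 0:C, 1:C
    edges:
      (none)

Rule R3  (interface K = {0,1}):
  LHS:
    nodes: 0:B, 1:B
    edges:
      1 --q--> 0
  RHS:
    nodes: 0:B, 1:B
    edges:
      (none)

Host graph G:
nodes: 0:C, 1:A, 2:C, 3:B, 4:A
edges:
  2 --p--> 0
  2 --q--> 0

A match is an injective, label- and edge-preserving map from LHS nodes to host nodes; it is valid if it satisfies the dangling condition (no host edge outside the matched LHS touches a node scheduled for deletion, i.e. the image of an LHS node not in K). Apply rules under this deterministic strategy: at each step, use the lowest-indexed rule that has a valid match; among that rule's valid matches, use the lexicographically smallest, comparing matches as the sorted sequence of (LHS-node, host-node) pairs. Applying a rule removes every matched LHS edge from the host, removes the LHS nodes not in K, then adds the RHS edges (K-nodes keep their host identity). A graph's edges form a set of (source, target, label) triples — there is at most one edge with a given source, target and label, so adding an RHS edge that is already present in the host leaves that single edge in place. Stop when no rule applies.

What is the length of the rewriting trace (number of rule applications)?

start.  V:5 E:2  edges: 2-p->0 2-q->0
1. fire R1 via {0↦3, 1↦1, 2↦2, 3↦0}  →  V:4 E:1  edges: 2-q->0
2. fire R2 via {0↦2, 1↦0}  →  V:4 E:0  edges: ∅
normal form: no rule applies after step 2

Answer: 2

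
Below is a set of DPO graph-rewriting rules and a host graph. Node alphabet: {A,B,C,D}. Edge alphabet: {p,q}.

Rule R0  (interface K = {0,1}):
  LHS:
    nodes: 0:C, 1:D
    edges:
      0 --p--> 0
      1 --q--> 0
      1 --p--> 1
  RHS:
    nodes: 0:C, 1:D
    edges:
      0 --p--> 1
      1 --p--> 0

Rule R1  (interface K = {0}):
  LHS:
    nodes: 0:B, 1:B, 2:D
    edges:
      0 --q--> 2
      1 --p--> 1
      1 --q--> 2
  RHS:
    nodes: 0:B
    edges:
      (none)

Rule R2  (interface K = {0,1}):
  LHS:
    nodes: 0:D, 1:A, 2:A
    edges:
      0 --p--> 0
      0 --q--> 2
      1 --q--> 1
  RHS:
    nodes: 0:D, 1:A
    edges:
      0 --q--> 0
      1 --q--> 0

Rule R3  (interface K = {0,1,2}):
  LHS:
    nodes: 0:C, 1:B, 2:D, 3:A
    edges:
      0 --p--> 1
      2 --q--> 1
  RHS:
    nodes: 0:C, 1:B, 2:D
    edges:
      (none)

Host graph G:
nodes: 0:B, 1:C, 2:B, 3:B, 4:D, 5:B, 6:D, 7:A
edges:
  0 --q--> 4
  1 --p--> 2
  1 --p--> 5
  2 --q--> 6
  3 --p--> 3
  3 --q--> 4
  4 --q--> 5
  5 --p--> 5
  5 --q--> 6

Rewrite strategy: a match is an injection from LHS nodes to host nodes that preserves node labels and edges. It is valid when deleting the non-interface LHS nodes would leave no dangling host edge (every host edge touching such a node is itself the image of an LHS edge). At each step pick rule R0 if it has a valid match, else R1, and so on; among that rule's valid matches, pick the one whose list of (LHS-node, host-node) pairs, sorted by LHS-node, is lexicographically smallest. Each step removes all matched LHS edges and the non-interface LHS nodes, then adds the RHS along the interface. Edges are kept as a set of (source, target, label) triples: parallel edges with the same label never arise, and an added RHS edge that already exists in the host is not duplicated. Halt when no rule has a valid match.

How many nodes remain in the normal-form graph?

start.  V:8 E:9  edges: 0-q->4 1-p->2 1-p->5 2-q->6 3-p->3 3-q->4 4-q->5 5-p->5 5-q->6
1. fire R3 via {0↦1, 1↦5, 2↦4, 3↦7}  →  V:7 E:7  edges: 0-q->4 1-p->2 2-q->6 3-p->3 3-q->4 5-p->5 5-q->6
2. fire R1 via {0↦0, 1↦3, 2↦4}  →  V:5 E:4  edges: 1-p->2 2-q->6 5-p->5 5-q->6
3. fire R1 via {0↦2, 1↦5, 2↦6}  →  V:3 E:1  edges: 1-p->2
final graph: no rule applies after step 3
NF nodes: {0:B, 1:C, 2:B}

Answer: 3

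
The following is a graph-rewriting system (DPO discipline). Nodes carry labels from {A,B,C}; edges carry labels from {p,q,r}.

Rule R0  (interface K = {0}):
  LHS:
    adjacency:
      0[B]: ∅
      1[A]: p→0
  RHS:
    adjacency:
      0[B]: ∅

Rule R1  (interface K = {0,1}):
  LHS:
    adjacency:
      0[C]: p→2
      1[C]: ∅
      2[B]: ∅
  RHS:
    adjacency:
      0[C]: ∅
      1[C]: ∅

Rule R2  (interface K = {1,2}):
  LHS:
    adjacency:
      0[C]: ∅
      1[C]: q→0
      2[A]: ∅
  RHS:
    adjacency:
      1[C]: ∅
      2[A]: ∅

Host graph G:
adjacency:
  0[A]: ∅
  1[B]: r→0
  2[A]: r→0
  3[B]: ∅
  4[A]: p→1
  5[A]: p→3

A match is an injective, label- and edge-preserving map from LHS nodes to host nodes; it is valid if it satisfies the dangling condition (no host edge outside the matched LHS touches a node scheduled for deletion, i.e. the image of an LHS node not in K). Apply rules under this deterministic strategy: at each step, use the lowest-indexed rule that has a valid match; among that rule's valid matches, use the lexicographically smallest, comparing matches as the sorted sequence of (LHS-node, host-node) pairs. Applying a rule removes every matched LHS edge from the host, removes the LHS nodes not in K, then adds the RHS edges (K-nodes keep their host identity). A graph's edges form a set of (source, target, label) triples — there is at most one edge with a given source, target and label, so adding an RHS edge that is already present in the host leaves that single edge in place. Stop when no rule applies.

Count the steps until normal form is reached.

initial: |V|=6 |E|=4  E = 1-r->0 2-r->0 4-p->1 5-p->3
step 1: apply R0 at {0↦1, 1↦4}  → |V|=5 |E|=3  E = 1-r->0 2-r->0 5-p->3
step 2: apply R0 at {0↦3, 1↦5}  → |V|=4 |E|=2  E = 1-r->0 2-r->0
final graph: no rule applies after step 2

Answer: 2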